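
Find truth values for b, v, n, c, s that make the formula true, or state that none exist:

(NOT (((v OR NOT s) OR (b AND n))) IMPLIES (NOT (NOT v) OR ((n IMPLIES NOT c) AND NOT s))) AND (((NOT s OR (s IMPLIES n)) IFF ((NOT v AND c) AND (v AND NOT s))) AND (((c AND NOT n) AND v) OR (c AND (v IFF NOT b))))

b = False, v = True, n = False, c = True, s = True

  NOT (((v OR NOT s) OR (b AND n))) IMPLIES (NOT (NOT v) OR ((n IMPLIES NOT c) AND NOT s)) = True
    NOT (((v OR NOT s) OR (b AND n))) = False
      (v OR NOT s) OR (b AND n) = True
        v OR NOT s = True
          NOT s = False
        b AND n = False
    NOT (NOT v) OR ((n IMPLIES NOT c) AND NOT s) = True
      NOT (NOT v) = True
        NOT v = False
      (n IMPLIES NOT c) AND NOT s = False
        n IMPLIES NOT c = True
          NOT c = False
        NOT s = False
  ((NOT s OR (s IMPLIES n)) IFF ((NOT v AND c) AND (v AND NOT s))) AND (((c AND NOT n) AND v) OR (c AND (v IFF NOT b))) = True
    (NOT s OR (s IMPLIES n)) IFF ((NOT v AND c) AND (v AND NOT s)) = True
      NOT s OR (s IMPLIES n) = False
        NOT s = False
        s IMPLIES n = False
      (NOT v AND c) AND (v AND NOT s) = False
        NOT v AND c = False
          NOT v = False
        v AND NOT s = False
          NOT s = False
    ((c AND NOT n) AND v) OR (c AND (v IFF NOT b)) = True
      (c AND NOT n) AND v = True
        c AND NOT n = True
          NOT n = True
      c AND (v IFF NOT b) = True
        v IFF NOT b = True
          NOT b = True
Both conjuncts True, so the formula holds.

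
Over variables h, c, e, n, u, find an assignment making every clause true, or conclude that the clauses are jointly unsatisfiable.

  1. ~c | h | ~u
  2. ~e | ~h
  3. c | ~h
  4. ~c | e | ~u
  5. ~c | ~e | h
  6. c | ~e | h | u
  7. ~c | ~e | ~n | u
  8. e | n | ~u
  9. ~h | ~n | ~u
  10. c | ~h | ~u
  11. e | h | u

h = False, c = False, e = False, n = True, u = True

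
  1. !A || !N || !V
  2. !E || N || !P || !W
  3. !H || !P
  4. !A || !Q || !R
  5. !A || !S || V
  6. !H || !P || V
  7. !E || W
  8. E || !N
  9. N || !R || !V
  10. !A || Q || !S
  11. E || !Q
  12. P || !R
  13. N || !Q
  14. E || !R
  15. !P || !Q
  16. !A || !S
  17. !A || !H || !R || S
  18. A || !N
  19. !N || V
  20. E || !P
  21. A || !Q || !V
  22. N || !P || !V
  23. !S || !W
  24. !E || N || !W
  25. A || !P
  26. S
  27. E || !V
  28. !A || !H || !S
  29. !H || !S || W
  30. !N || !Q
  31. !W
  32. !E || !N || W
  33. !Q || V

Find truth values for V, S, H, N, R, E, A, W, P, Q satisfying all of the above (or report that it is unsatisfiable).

V = False; S = True; H = False; N = False; R = False; E = False; A = False; W = False; P = False; Q = False

Unit clause (S) forces S = True.
Unit clause (!W) forces W = False.
In (!E || W) only !E is left, so E = False.
In (E || !N) only !N is left, so N = False.
In (E || !Q) only !Q is left, so Q = False.
In (E || !R) only !R is left, so R = False.
In (!A || !S) only !A is left, so A = False.
In (E || !P) only !P is left, so P = False.
In (E || !V) only !V is left, so V = False.
In (!H || !S || W) only !H is left, so H = False.
All clauses satisfied.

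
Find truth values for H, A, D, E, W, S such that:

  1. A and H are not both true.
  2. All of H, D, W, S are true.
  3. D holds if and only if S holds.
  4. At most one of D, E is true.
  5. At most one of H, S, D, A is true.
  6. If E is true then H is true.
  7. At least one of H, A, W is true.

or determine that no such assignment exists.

Case D = True:
  (2) forces H = True.
  Constraint (5) is violated (H=T, D=T) — contradiction.
Case D = False:
  Constraint (2) is violated (D=F) — contradiction.
Both cases fail — unsatisfiable.

No satisfying assignment exists.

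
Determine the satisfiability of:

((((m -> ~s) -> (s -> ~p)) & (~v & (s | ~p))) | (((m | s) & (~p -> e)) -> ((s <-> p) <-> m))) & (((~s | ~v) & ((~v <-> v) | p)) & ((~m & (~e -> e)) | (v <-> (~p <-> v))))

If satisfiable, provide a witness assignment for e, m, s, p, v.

e = True, m = False, s = False, p = True, v = False

  (((m -> ~s) -> (s -> ~p)) & (~v & (s | ~p))) | (((m | s) & (~p -> e)) -> ((s <-> p) <-> m)) = True
    ((m -> ~s) -> (s -> ~p)) & (~v & (s | ~p)) = False
      (m -> ~s) -> (s -> ~p) = True
        m -> ~s = True
          ~s = True
        s -> ~p = True
          ~p = False
      ~v & (s | ~p) = False
        ~v = True
        s | ~p = False
          ~p = False
    ((m | s) & (~p -> e)) -> ((s <-> p) <-> m) = True
      (m | s) & (~p -> e) = False
        m | s = False
        ~p -> e = True
          ~p = False
      (s <-> p) <-> m = True
        s <-> p = False
  ((~s | ~v) & ((~v <-> v) | p)) & ((~m & (~e -> e)) | (v <-> (~p <-> v))) = True
    (~s | ~v) & ((~v <-> v) | p) = True
      ~s | ~v = True
        ~s = True
        ~v = True
      (~v <-> v) | p = True
        ~v <-> v = False
          ~v = True
    (~m & (~e -> e)) | (v <-> (~p <-> v)) = True
      ~m & (~e -> e) = True
        ~m = True
        ~e -> e = True
          ~e = False
      v <-> (~p <-> v) = False
        ~p <-> v = True
          ~p = False
Both conjuncts True, so the formula holds.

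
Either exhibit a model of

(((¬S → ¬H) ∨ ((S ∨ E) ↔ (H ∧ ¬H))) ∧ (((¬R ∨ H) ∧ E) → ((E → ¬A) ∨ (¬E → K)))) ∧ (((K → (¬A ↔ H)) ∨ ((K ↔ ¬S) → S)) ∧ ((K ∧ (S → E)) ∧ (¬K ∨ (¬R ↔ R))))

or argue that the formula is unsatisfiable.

No satisfying assignment exists.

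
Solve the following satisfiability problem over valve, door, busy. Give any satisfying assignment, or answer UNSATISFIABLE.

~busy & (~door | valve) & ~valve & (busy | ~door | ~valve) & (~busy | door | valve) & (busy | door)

Case valve = True:
  Clause (~valve) is falsified — contradiction.
Case valve = False:
  (~busy) forces busy = False.
  (~door | valve) forces door = False.
  Clause (busy | door) is falsified — contradiction.
Both cases fail, so the formula is unsatisfiable.

Unsatisfiable — no assignment works.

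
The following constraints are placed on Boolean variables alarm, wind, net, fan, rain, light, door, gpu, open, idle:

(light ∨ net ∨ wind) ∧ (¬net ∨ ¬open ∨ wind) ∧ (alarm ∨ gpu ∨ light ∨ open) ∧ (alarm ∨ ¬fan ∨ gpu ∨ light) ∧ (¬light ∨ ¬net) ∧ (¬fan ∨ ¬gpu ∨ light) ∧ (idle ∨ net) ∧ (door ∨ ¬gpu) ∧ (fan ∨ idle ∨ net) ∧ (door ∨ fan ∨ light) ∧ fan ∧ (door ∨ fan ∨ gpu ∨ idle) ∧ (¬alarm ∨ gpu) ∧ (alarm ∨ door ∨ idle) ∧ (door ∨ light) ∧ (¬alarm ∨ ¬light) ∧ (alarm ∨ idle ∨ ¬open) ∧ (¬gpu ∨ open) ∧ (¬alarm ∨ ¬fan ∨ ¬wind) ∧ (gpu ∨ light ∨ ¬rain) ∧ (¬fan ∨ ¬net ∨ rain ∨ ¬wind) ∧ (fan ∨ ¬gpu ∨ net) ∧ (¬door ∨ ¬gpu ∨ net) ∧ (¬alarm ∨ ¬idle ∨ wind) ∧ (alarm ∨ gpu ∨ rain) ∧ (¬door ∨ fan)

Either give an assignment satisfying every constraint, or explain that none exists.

alarm = False, wind = False, net = False, fan = True, rain = True, light = True, door = True, gpu = False, open = False, idle = True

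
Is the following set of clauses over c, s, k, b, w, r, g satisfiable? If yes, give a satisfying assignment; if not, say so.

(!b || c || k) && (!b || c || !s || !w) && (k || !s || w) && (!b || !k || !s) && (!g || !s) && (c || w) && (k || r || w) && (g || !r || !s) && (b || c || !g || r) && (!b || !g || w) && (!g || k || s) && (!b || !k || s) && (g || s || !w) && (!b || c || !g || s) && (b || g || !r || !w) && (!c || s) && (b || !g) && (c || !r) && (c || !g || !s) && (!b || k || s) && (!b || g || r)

c = True; s = True; k = True; b = False; w = False; r = False; g = False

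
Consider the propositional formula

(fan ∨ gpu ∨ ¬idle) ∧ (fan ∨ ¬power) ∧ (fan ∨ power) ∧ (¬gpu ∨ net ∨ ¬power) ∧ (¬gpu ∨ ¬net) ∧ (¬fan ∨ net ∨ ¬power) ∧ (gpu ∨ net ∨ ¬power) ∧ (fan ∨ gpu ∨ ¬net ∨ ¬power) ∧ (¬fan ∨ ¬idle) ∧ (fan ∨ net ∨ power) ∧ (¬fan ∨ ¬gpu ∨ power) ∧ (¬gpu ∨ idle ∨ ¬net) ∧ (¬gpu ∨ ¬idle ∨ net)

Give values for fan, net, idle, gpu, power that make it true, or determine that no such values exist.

fan = True, net = False, idle = False, gpu = False, power = False

Set fan = True.
  then (¬fan ∨ ¬idle) forces idle = False.
Set net = False.
  then (¬fan ∨ net ∨ ¬power) forces power = False.
  then (¬fan ∨ ¬gpu ∨ power) forces gpu = False.
All clauses satisfied.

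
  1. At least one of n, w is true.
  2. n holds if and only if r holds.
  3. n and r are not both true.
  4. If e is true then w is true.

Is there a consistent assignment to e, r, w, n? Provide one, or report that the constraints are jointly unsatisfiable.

e: False, r: False, w: True, n: False

  (1) {n, w}: 1 true — at least one ✓
  (2) n=F, r=F — same ✓
  (3) n=F, r=F — not both ✓
  (4) e=F ⇒ w: vacuous ✓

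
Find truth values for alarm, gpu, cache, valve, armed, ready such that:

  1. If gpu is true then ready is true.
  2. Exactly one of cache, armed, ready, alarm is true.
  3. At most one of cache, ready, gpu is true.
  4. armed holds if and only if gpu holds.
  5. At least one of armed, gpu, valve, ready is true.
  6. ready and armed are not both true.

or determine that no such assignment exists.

alarm = False, gpu = False, cache = False, valve = False, armed = False, ready = True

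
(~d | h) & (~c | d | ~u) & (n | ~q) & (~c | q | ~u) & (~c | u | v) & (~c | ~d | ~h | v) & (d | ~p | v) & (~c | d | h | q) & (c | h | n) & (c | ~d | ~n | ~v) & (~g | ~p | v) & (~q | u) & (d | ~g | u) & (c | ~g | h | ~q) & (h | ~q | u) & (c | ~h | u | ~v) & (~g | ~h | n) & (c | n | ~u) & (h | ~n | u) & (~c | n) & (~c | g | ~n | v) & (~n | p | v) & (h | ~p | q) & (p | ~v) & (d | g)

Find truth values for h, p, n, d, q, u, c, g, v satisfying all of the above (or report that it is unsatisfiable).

h=T; p=T; n=T; d=T; q=T; u=T; c=T; g=F; v=T

Set h = True.
Set p = True.
Set n = True.
Set d = True.
Set q = True.
  then (~q | u) forces u = True.
Set c = True.
  then (~c | ~d | ~h | v) forces v = True.
Set g = False.
All clauses satisfied.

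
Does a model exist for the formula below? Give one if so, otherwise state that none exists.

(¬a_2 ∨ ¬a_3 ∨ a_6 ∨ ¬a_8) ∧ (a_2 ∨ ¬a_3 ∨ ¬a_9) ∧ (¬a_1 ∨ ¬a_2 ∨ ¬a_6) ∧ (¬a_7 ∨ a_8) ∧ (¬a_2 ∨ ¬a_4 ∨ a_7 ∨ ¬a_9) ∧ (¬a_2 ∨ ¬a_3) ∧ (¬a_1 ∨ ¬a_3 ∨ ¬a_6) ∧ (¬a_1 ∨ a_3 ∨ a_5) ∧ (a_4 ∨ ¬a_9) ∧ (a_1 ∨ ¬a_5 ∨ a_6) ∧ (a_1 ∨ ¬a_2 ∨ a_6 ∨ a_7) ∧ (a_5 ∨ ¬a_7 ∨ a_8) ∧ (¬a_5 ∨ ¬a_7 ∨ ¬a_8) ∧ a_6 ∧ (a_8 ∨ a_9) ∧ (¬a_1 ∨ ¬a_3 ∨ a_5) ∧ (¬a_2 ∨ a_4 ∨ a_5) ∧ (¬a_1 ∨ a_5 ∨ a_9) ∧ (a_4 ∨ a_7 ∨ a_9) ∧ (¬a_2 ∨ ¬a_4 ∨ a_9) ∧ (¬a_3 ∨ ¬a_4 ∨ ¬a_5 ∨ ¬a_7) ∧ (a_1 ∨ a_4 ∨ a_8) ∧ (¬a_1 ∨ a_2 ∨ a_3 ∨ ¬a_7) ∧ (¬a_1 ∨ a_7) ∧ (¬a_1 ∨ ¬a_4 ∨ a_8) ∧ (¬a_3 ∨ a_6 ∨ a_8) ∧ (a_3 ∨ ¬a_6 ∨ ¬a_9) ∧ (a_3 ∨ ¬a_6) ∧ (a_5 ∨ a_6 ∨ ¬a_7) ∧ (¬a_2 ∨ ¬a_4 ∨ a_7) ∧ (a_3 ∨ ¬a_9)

a_1 = False; a_2 = False; a_3 = True; a_4 = True; a_5 = True; a_6 = True; a_7 = False; a_8 = True; a_9 = False

Unit clause (a_6) forces a_6 = True.
In (a_3 ∨ ¬a_6) only a_3 is left, so a_3 = True.
In (¬a_2 ∨ ¬a_3) only ¬a_2 is left, so a_2 = False.
In (¬a_1 ∨ ¬a_3 ∨ ¬a_6) only ¬a_1 is left, so a_1 = False.
In (a_2 ∨ ¬a_3 ∨ ¬a_9) only ¬a_9 is left, so a_9 = False.
In (a_8 ∨ a_9) only a_8 is left, so a_8 = True.
Set a_4 = True.
Set a_5 = True.
  then (¬a_5 ∨ ¬a_7 ∨ ¬a_8) forces a_7 = False.
All clauses satisfied.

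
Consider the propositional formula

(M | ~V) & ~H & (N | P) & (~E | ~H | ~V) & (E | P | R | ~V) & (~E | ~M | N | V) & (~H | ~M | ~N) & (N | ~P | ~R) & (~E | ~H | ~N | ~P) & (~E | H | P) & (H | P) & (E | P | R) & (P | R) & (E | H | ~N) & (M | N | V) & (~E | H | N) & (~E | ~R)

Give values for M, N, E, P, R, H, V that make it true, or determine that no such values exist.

Unit clause (~H) forces H = False.
In (H | P) only P is left, so P = True.
Set M = False.
  then (M | ~V) forces V = False.
  then (M | N | V) forces N = True.
  then (E | H | ~N) forces E = True.
  then (~E | ~R) forces R = False.
All clauses satisfied.

M: False, N: True, E: True, P: True, R: False, H: False, V: False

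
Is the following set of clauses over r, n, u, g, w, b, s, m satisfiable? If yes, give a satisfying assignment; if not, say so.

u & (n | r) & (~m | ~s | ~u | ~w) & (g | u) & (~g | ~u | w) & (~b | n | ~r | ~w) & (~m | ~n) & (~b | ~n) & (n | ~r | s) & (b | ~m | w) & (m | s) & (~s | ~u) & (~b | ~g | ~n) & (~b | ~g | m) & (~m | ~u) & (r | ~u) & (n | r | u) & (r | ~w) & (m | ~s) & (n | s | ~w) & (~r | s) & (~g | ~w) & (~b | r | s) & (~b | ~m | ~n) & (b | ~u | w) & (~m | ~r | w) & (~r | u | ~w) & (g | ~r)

Case u = True:
  (~s | ~u) forces s = False.
  (m | s) forces m = True.
  Clause (~m | ~u) is falsified — contradiction.
Case u = False:
  Clause (u) is falsified — contradiction.
Both cases fail, so the formula is unsatisfiable.

No satisfying assignment exists.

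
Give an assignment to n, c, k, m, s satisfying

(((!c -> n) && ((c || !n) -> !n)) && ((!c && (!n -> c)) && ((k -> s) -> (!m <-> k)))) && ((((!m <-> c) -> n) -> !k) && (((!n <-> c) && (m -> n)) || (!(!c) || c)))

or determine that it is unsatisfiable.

n = True, c = False, k = False, m = True, s = True

  ((!c -> n) && ((c || !n) -> !n)) && ((!c && (!n -> c)) && ((k -> s) -> (!m <-> k))) = True
    (!c -> n) && ((c || !n) -> !n) = True
      !c -> n = True
        !c = True
      (c || !n) -> !n = True
        c || !n = False
          !n = False
        !n = False
    (!c && (!n -> c)) && ((k -> s) -> (!m <-> k)) = True
      !c && (!n -> c) = True
        !c = True
        !n -> c = True
          !n = False
      (k -> s) -> (!m <-> k) = True
        k -> s = True
        !m <-> k = True
          !m = False
  (((!m <-> c) -> n) -> !k) && (((!n <-> c) && (m -> n)) || (!(!c) || c)) = True
    ((!m <-> c) -> n) -> !k = True
      (!m <-> c) -> n = True
        !m <-> c = True
          !m = False
      !k = True
    ((!n <-> c) && (m -> n)) || (!(!c) || c) = True
      (!n <-> c) && (m -> n) = True
        !n <-> c = True
          !n = False
        m -> n = True
      !(!c) || c = False
        !(!c) = False
          !c = True
Both conjuncts True, so the formula holds.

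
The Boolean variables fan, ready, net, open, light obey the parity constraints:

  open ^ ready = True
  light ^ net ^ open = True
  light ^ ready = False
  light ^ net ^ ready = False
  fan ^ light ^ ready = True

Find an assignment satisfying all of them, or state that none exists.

fan = True, ready = False, net = False, open = True, light = False

open ^ ready = T ^ F = True ✓
light ^ net ^ open = F ^ F ^ T = True ✓
light ^ ready = F ^ F = False ✓
light ^ net ^ ready = F ^ F ^ F = False ✓
fan ^ light ^ ready = T ^ F ^ F = True ✓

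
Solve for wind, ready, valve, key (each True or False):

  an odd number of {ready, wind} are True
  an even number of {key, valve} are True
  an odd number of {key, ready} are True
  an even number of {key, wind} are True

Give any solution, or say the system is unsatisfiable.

wind: True, ready: False, valve: True, key: True

{ready, wind}: 1 true → odd ✓
{key, valve}: 2 true → even ✓
{key, ready}: 1 true → odd ✓
{key, wind}: 2 true → even ✓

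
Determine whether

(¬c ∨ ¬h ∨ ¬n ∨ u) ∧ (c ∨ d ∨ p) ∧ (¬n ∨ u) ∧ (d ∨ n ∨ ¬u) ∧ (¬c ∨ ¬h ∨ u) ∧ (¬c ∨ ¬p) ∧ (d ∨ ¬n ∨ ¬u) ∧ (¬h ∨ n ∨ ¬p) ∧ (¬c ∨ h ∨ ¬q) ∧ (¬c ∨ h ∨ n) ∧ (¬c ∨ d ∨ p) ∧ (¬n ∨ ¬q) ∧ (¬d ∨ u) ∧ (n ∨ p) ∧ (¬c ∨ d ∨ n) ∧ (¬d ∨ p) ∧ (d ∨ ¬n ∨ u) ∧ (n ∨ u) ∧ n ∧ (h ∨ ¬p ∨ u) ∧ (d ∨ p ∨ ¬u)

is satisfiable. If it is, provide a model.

n: True, u: True, c: False, d: True, p: True, h: False, q: False

Unit clause (n) forces n = True.
In (¬n ∨ u) only u is left, so u = True.
In (d ∨ ¬n ∨ ¬u) only d is left, so d = True.
In (¬n ∨ ¬q) only ¬q is left, so q = False.
In (¬d ∨ p) only p is left, so p = True.
In (¬c ∨ ¬p) only ¬c is left, so c = False.
Set h = False.
All clauses satisfied.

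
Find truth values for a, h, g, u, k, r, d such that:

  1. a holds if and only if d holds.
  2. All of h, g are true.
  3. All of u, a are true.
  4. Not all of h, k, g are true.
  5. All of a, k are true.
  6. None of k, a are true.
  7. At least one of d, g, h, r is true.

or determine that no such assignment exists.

The formula is unsatisfiable.

Case a = True:
  Constraint (6) is violated (a=T) — contradiction.
Case a = False:
  Constraint (3) is violated (a=F) — contradiction.
Both cases fail — unsatisfiable.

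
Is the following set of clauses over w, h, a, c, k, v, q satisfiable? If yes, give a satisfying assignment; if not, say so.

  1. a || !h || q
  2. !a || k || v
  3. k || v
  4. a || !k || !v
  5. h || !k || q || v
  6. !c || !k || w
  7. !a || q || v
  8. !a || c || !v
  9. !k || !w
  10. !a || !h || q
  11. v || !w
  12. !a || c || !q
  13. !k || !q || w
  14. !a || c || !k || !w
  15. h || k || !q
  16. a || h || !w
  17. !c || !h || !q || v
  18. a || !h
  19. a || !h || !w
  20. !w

w=F; h=F; a=F; c=T; k=F; v=T; q=F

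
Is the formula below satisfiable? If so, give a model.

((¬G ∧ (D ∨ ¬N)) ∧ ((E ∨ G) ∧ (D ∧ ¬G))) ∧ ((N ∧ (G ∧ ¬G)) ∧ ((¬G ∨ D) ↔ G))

Case G = True: the conjunct ¬G is False.
Case G = False: the conjunct G is False.
Both cases fail — unsatisfiable.

No satisfying assignment exists.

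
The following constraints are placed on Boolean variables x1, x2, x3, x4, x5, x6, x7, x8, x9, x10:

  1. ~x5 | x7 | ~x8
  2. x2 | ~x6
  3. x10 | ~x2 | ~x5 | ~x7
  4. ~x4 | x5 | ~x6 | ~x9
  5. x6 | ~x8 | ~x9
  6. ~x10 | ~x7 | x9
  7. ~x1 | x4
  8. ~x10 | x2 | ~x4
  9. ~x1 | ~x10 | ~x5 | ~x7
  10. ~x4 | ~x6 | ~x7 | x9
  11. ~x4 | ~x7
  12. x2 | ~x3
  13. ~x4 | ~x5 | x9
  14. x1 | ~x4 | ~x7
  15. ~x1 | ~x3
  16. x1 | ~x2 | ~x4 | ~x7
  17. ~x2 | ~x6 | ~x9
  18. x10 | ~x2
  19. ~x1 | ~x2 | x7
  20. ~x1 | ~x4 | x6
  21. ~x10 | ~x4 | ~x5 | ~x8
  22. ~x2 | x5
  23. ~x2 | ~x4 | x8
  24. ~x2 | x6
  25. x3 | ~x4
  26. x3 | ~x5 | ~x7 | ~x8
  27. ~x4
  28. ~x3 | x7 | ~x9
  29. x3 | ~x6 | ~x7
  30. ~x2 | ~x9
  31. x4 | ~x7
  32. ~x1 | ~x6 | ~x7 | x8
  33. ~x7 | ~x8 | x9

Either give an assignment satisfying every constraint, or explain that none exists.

x1 = False; x2 = False; x3 = False; x4 = False; x5 = True; x6 = False; x7 = False; x8 = False; x9 = True; x10 = False

Unit clause (~x4) forces x4 = False.
In (x4 | ~x7) only ~x7 is left, so x7 = False.
In (~x1 | x4) only ~x1 is left, so x1 = False.
Set x2 = False.
  then (x2 | ~x6) forces x6 = False.
  then (x2 | ~x3) forces x3 = False.
Set x5 = True.
  then (~x5 | x7 | ~x8) forces x8 = False.
Set x9 = True.
Set x10 = False.
All clauses satisfied.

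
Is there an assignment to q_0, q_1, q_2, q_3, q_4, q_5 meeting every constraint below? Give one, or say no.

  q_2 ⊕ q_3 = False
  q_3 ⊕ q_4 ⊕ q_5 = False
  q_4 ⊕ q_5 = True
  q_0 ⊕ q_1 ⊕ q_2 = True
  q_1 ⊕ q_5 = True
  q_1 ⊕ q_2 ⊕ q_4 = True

q_0=F; q_1=F; q_2=T; q_3=T; q_4=F; q_5=T

q_2 ⊕ q_3 = T ⊕ T = False ✓
q_3 ⊕ q_4 ⊕ q_5 = T ⊕ F ⊕ T = False ✓
q_4 ⊕ q_5 = F ⊕ T = True ✓
q_0 ⊕ q_1 ⊕ q_2 = F ⊕ F ⊕ T = True ✓
q_1 ⊕ q_5 = F ⊕ T = True ✓
q_1 ⊕ q_2 ⊕ q_4 = F ⊕ T ⊕ F = True ✓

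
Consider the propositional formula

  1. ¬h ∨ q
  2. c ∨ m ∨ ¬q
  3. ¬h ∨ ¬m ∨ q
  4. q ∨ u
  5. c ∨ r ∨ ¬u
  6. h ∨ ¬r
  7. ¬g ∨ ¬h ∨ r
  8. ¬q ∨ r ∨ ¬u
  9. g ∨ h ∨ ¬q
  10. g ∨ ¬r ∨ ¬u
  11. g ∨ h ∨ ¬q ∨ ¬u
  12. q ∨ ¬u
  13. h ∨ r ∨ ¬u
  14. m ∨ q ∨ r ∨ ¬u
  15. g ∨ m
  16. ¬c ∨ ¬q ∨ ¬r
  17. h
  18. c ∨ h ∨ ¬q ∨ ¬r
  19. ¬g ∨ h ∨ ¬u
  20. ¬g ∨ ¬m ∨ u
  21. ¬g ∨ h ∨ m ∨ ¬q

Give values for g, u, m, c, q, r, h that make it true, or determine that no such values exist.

Unit clause (h) forces h = True.
In (¬h ∨ q) only q is left, so q = True.
Set g = False.
  then (g ∨ m) forces m = True.
Try u = True:
  (¬q ∨ r ∨ ¬u) forces r = True.
  clause (g ∨ ¬r ∨ ¬u) is falsified — backtrack.
So u = False.
Set c = False.
Set r = False.
All clauses satisfied.

g = False; u = False; m = True; c = False; q = True; r = False; h = True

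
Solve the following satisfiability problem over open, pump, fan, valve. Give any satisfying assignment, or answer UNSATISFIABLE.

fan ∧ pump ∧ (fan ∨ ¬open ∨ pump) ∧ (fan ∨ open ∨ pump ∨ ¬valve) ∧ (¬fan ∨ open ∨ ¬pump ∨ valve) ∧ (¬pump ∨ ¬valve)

open=T, pump=T, fan=T, valve=F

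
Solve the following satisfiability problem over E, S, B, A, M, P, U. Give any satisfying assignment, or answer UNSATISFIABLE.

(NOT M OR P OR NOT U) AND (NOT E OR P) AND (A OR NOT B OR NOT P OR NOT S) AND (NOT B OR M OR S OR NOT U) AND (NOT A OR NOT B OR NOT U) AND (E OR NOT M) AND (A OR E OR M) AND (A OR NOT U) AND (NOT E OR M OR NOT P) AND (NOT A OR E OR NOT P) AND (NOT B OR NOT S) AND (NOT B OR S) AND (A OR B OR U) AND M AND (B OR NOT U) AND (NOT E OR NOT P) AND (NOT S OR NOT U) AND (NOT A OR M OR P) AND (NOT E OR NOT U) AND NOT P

The formula is unsatisfiable.

Case E = True:
  (NOT E OR P) forces P = True.
  Clause (NOT E OR NOT P) is falsified — contradiction.
Case E = False:
  (E OR NOT M) forces M = False.
  Clause (M) is falsified — contradiction.
Both cases fail, so the formula is unsatisfiable.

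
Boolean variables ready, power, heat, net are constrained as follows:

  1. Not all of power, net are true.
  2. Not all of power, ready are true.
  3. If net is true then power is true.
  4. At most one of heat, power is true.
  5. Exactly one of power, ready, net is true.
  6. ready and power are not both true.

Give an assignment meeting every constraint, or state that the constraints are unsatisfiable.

ready = True; power = False; heat = True; net = False

  (1) {power, net}: 0/2 true — not all ✓
  (2) {power, ready}: 1/2 true — not all ✓
  (3) net=F ⇒ power: vacuous ✓
  (4) {heat, power}: 1 true — at most one ✓
  (5) {power, ready, net}: 1 true — exactly one ✓
  (6) ready=T, power=F — not both ✓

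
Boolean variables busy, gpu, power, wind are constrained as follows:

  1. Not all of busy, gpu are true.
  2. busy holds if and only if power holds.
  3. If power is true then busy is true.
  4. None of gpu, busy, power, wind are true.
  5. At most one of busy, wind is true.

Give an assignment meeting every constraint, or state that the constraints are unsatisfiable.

busy = False; gpu = False; power = False; wind = False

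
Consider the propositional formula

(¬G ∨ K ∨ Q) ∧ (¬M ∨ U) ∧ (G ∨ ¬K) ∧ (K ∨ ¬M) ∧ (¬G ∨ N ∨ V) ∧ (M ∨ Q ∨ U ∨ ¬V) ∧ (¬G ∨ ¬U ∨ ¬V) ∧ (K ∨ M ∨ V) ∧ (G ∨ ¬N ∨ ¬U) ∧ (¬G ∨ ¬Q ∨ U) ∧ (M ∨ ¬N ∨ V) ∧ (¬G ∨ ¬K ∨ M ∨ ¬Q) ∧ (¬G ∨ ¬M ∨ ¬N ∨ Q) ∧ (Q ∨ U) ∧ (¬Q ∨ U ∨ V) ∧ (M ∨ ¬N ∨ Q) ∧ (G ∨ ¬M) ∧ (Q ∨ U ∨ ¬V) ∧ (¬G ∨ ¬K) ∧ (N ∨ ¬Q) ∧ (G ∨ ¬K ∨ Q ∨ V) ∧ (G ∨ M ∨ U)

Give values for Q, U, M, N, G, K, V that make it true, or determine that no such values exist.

Set Q = False.
  then (Q ∨ U) forces U = True.
Try M = True:
  (K ∨ ¬M) forces K = True.
  (G ∨ ¬K) forces G = True.
  clause (¬G ∨ ¬K) is falsified — backtrack.
So M = False.
  then (M ∨ ¬N ∨ Q) forces N = False.
Set G = False.
  then (G ∨ ¬K) forces K = False.
  then (K ∨ M ∨ V) forces V = True.
All clauses satisfied.

Q = False, U = True, M = False, N = False, G = False, K = False, V = True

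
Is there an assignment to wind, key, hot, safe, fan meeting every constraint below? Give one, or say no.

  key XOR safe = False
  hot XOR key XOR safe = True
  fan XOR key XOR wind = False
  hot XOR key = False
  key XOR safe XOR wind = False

wind=F, key=T, hot=T, safe=T, fan=T

key XOR safe = T XOR T = False ✓
hot XOR key XOR safe = T XOR T XOR T = True ✓
fan XOR key XOR wind = T XOR T XOR F = False ✓
hot XOR key = T XOR T = False ✓
key XOR safe XOR wind = T XOR T XOR F = False ✓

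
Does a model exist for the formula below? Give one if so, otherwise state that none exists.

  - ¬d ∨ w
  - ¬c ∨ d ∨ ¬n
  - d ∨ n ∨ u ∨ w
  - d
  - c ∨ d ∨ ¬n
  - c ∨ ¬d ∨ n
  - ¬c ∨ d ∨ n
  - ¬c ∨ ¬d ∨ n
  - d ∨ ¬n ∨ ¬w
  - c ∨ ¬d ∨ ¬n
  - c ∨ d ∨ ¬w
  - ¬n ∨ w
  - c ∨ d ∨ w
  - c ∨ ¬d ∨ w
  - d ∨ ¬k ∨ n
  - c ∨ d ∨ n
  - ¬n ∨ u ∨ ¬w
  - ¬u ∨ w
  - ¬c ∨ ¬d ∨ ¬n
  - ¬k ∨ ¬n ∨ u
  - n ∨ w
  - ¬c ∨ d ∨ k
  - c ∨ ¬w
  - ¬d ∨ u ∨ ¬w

Case d = True:
  (¬d ∨ w) forces w = True.
  (c ∨ ¬w) forces c = True.
  (¬c ∨ ¬d ∨ n) forces n = True.
  Clause (¬c ∨ ¬d ∨ ¬n) is falsified — contradiction.
Case d = False:
  Clause (d) is falsified — contradiction.
Both cases fail, so the formula is unsatisfiable.

UNSATISFIABLE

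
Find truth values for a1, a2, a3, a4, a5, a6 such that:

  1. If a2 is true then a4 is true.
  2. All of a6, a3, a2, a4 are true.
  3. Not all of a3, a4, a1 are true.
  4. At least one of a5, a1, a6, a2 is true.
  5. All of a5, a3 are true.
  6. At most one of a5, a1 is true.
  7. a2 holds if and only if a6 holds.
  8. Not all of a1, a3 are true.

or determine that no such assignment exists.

a1=F, a2=T, a3=T, a4=T, a5=T, a6=T

  (1) a2=T ⇒ a4: T ✓
  (2) {a6, a3, a2, a4}: all 4 true ✓
  (3) {a3, a4, a1}: 2/3 true — not all ✓
  (4) {a5, a1, a6, a2}: 3 true — at least one ✓
  (5) {a5, a3}: all 2 true ✓
  (6) {a5, a1}: 1 true — at most one ✓
  (7) a2=T, a6=T — same ✓
  (8) {a1, a3}: 1/2 true — not all ✓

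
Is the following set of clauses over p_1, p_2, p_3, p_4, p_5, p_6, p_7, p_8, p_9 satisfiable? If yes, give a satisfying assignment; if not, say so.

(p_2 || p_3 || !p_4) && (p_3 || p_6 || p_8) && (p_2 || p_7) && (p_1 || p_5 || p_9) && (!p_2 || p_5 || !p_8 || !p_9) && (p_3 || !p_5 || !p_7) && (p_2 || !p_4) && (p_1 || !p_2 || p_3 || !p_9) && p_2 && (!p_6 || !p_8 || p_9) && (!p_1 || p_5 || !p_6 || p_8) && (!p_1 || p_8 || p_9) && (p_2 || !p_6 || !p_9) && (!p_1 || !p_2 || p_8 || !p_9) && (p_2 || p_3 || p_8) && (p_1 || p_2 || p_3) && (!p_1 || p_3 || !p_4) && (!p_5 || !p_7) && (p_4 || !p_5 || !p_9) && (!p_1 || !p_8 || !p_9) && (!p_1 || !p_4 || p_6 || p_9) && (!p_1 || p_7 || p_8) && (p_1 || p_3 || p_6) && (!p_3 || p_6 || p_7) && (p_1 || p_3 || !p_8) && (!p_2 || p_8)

p_1 = True, p_2 = True, p_3 = False, p_4 = False, p_5 = False, p_6 = False, p_7 = False, p_8 = True, p_9 = False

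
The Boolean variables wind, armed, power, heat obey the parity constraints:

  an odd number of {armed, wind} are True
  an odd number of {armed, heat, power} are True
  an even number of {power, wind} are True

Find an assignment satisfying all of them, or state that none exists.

wind: False; armed: True; power: False; heat: False

{armed, wind}: 1 true → odd ✓
{armed, heat, power}: 1 true → odd ✓
{power, wind}: 0 true → even ✓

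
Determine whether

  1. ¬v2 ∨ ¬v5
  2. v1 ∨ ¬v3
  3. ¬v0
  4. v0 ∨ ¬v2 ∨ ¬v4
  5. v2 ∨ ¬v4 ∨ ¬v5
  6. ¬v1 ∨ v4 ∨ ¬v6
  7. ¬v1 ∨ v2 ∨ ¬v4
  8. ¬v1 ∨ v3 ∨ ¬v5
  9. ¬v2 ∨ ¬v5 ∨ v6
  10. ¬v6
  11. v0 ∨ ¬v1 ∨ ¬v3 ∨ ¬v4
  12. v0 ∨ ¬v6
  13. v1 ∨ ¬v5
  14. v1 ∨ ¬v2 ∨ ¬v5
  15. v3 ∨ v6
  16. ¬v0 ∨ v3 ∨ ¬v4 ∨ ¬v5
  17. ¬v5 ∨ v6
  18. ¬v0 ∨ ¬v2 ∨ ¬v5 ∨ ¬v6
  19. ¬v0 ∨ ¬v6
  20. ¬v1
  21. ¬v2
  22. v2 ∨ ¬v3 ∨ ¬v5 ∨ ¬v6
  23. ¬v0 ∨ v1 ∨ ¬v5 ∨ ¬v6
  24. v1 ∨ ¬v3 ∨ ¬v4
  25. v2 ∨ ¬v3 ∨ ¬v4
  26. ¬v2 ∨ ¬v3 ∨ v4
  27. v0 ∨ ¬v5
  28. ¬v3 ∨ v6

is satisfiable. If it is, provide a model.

Case v0 = True:
  Clause (¬v0) is falsified — contradiction.
Case v0 = False:
  (¬v6) forces v6 = False.
  (v3 ∨ v6) forces v3 = True.
  Clause (¬v3 ∨ v6) is falsified — contradiction.
Both cases fail, so the formula is unsatisfiable.

UNSATISFIABLE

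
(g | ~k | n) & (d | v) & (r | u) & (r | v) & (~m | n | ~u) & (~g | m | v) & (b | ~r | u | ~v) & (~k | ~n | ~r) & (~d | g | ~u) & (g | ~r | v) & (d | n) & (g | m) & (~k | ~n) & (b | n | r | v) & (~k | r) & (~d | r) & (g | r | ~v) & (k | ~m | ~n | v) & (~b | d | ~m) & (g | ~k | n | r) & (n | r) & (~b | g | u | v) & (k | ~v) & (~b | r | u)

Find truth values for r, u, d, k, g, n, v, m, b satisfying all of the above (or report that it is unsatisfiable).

Try r = False:
  (r | u) forces u = True.
  (r | v) forces v = True.
  (~k | r) forces k = False.
  clause (k | ~v) is falsified — backtrack.
So r = True.
Set u = True.
Set d = True.
  then (~d | g | ~u) forces g = True.
Try k = False:
  (k | ~v) forces v = False.
  (~g | m | v) forces m = True.
  (~m | n | ~u) forces n = True.
  clause (k | ~m | ~n | v) is falsified — backtrack.
So k = True.
  then (~k | ~n | ~r) forces n = False.
  then (~m | n | ~u) forces m = False.
  then (~g | m | v) forces v = True.
Set b = True.
All clauses satisfied.

r = True; u = True; d = True; k = True; g = True; n = False; v = True; m = False; b = True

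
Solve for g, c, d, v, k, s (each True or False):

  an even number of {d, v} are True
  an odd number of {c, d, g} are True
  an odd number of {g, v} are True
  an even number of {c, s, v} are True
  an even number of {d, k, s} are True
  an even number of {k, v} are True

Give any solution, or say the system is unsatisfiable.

g: True, c: False, d: False, v: False, k: False, s: False

{d, v}: 0 true → even ✓
{c, d, g}: 1 true → odd ✓
{g, v}: 1 true → odd ✓
{c, s, v}: 0 true → even ✓
{d, k, s}: 0 true → even ✓
{k, v}: 0 true → even ✓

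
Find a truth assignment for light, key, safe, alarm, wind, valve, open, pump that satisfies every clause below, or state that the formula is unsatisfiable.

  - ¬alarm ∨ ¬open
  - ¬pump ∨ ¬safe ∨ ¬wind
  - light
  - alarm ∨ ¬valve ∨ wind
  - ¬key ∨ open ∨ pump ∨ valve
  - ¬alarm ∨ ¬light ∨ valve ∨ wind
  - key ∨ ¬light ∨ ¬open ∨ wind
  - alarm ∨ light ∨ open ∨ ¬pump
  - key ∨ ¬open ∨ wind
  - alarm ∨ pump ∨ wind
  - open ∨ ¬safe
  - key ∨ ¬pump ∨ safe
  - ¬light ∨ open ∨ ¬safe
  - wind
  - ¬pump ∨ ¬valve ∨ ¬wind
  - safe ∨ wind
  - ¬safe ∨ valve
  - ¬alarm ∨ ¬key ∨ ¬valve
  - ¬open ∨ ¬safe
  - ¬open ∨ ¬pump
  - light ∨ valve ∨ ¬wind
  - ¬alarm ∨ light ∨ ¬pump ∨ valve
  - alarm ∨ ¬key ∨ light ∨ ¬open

Unit clause (light) forces light = True.
Unit clause (wind) forces wind = True.
Set key = False.
Try safe = True:
  (¬pump ∨ ¬safe ∨ ¬wind) forces pump = False.
  (open ∨ ¬safe) forces open = True.
  clause (¬open ∨ ¬safe) is falsified — backtrack.
So safe = False.
  then (key ∨ ¬pump ∨ safe) forces pump = False.
Set alarm = True.
  then (¬alarm ∨ ¬open) forces open = False.
Set valve = True.
All clauses satisfied.

light = True, key = False, safe = False, alarm = True, wind = True, valve = True, open = False, pump = False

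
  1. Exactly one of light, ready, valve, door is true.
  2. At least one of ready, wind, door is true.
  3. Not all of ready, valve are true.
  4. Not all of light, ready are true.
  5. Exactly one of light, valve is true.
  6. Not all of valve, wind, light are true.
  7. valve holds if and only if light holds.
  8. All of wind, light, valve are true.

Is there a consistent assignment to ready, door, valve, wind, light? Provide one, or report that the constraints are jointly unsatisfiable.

Unsatisfiable — no assignment works.

Case valve = True:
  (1) with valve=T forces light = False.
  Constraint (7) is violated (valve=T, light=F) — contradiction.
Case valve = False:
  Constraint (8) is violated (valve=F) — contradiction.
Both cases fail — unsatisfiable.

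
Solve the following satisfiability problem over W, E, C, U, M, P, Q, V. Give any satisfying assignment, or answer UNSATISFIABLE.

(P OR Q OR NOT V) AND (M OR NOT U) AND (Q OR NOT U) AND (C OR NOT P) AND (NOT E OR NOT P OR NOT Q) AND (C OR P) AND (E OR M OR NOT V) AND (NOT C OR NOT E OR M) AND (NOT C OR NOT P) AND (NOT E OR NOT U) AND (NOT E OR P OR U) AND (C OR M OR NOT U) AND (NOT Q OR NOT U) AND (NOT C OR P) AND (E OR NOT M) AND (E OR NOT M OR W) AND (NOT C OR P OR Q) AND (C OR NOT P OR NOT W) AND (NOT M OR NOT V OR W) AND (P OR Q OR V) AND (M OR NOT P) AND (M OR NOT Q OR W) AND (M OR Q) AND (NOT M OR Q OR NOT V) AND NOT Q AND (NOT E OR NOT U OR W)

Case C = True:
  (NOT C OR NOT P) forces P = False.
  Clause (NOT C OR P) is falsified — contradiction.
Case C = False:
  (C OR NOT P) forces P = False.
  Clause (C OR P) is falsified — contradiction.
Both cases fail, so the formula is unsatisfiable.

Unsatisfiable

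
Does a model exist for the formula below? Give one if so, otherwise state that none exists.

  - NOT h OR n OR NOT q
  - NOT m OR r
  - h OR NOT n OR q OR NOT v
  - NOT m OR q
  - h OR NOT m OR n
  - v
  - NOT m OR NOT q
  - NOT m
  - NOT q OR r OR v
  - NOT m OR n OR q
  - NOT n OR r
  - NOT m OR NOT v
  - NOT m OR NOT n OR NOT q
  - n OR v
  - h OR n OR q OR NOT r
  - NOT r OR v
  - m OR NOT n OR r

h: False; m: False; q: True; v: True; r: True; n: False

Unit clause (v) forces v = True.
Unit clause (NOT m) forces m = False.
Set h = False.
Set q = True.
Set r = True.
Set n = False.
All clauses satisfied.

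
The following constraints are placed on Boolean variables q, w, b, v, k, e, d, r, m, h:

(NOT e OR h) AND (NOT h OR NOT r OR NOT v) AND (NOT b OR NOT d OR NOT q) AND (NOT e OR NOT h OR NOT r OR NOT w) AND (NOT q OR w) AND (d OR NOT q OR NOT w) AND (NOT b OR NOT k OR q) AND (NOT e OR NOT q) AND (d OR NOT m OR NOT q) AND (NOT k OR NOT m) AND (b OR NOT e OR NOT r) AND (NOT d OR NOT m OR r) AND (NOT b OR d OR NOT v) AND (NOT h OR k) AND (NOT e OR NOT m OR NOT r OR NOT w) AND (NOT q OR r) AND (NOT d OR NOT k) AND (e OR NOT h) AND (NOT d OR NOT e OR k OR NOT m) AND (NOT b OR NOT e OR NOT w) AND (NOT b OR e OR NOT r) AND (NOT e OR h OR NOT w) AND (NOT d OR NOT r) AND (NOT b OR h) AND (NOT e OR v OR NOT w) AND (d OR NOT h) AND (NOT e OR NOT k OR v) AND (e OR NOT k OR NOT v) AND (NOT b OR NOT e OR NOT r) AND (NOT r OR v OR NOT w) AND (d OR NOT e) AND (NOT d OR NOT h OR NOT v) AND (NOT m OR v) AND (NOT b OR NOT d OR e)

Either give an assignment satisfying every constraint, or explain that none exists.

q = False, w = True, b = False, v = True, k = False, e = False, d = False, r = False, m = False, h = False

Set q = False.
Set w = True.
Try b = True:
  (NOT b OR NOT k OR q) forces k = False.
  (NOT h OR k) forces h = False.
  clause (NOT b OR h) is falsified — backtrack.
So b = False.
Set v = True.
Set k = False.
  then (NOT h OR k) forces h = False.
  then (NOT e OR h OR NOT w) forces e = False.
Set d = False.
Set r = False.
Set m = False.
All clauses satisfied.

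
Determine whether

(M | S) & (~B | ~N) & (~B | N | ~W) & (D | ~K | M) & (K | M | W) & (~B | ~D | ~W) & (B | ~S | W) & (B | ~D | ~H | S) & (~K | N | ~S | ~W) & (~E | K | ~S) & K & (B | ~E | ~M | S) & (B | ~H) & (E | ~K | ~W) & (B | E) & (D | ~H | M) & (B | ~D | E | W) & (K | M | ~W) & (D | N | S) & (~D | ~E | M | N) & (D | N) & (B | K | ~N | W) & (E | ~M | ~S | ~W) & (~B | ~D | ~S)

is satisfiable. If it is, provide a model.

H: True, W: False, N: False, S: False, E: False, M: True, D: True, B: True, K: True

Unit clause (K) forces K = True.
Set H = True.
  then (B | ~H) forces B = True.
  then (~B | ~N) forces N = False.
  then (~B | N | ~W) forces W = False.
  then (D | N) forces D = True.
  then (~B | ~D | ~S) forces S = False.
  then (M | S) forces M = True.
Set E = False.
All clauses satisfied.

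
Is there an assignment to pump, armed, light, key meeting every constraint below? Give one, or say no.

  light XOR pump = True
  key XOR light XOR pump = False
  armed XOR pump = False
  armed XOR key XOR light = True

Adding constraints 2, 3, 4 mod 2: every variable appears an even number of times on the left, so the left side is 0.
But the right sides sum to 1 (mod 2). 0 ≠ 1 — the system is inconsistent.

UNSATISFIABLE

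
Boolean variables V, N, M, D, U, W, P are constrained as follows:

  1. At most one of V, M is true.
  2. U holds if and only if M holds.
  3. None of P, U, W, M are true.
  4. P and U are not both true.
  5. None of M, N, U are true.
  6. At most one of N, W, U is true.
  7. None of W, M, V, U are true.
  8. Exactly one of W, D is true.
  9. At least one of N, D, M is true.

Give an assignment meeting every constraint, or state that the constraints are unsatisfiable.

V=F, N=F, M=F, D=T, U=F, W=F, P=F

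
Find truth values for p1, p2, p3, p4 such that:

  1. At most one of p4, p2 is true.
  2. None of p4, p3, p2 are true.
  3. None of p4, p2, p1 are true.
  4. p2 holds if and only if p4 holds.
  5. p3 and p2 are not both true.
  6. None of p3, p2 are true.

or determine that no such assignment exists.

p1 = False, p2 = False, p3 = False, p4 = False

  (1) {p4, p2}: 0 true — at most one ✓
  (2) {p4, p3, p2}: 0 true — none ✓
  (3) {p4, p2, p1}: 0 true — none ✓
  (4) p2=F, p4=F — same ✓
  (5) p3=F, p2=F — not both ✓
  (6) {p3, p2}: 0 true — none ✓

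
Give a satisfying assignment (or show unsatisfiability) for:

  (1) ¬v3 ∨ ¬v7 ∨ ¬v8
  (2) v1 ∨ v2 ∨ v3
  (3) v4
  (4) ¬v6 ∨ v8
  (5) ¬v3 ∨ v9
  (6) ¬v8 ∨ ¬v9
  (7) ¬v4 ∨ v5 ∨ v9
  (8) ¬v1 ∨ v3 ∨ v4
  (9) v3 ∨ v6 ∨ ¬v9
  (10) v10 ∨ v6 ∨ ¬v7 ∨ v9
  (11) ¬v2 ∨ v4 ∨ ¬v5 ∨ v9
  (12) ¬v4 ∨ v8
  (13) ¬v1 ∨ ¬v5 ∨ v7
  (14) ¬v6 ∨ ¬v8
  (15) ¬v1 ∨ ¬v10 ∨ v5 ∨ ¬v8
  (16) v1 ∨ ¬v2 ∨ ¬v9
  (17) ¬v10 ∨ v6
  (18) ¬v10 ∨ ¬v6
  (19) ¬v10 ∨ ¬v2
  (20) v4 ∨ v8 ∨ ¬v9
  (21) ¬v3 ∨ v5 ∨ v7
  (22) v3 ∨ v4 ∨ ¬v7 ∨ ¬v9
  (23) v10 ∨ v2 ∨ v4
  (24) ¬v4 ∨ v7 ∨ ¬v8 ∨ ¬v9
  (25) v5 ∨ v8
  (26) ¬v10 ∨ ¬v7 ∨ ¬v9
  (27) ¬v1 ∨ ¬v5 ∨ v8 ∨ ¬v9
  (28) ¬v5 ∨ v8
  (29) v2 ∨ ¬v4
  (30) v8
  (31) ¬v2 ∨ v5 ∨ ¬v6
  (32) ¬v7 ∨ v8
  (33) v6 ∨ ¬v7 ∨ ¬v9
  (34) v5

v1: False, v2: True, v3: False, v4: True, v5: True, v6: False, v7: False, v8: True, v9: False, v10: False

Unit clause (v4) forces v4 = True.
In (¬v4 ∨ v8) only v8 is left, so v8 = True.
In (¬v6 ∨ ¬v8) only ¬v6 is left, so v6 = False.
In (¬v10 ∨ v6) only ¬v10 is left, so v10 = False.
In (v2 ∨ ¬v4) only v2 is left, so v2 = True.
Unit clause (v5) forces v5 = True.
In (¬v8 ∨ ¬v9) only ¬v9 is left, so v9 = False.
In (v10 ∨ v6 ∨ ¬v7 ∨ v9) only ¬v7 is left, so v7 = False.
In (¬v1 ∨ ¬v5 ∨ v7) only ¬v1 is left, so v1 = False.
In (¬v3 ∨ v9) only ¬v3 is left, so v3 = False.
All clauses satisfied.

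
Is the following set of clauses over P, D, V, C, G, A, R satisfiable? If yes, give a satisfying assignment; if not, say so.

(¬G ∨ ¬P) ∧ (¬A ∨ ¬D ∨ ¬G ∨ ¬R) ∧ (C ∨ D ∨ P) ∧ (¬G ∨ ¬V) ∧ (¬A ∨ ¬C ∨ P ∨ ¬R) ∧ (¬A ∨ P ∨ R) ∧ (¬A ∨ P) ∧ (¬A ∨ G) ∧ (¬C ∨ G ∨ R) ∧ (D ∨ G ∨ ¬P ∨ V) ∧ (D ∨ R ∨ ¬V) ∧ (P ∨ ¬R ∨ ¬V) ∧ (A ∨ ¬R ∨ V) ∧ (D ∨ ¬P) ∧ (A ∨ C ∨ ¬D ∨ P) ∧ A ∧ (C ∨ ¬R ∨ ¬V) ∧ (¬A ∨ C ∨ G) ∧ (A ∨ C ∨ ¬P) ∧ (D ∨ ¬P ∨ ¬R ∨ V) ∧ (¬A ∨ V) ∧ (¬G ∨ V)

Case A = True:
  (¬A ∨ P) forces P = True.
  (¬G ∨ ¬P) forces G = False.
  Clause (¬A ∨ G) is falsified — contradiction.
Case A = False:
  Clause (A) is falsified — contradiction.
Both cases fail, so the formula is unsatisfiable.

The formula is unsatisfiable.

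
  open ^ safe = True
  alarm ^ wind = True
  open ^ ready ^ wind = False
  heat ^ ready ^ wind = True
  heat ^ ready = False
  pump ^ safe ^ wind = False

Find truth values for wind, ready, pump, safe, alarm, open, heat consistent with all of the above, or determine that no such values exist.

wind=T, ready=T, pump=F, safe=T, alarm=F, open=F, heat=T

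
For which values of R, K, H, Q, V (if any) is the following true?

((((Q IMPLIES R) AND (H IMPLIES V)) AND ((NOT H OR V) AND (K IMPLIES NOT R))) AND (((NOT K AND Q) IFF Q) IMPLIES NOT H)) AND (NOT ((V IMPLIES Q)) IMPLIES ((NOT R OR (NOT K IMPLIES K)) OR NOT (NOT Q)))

R: False, K: True, H: False, Q: False, V: False

  (((Q IMPLIES R) AND (H IMPLIES V)) AND ((NOT H OR V) AND (K IMPLIES NOT R))) AND (((NOT K AND Q) IFF Q) IMPLIES NOT H) = True
    ((Q IMPLIES R) AND (H IMPLIES V)) AND ((NOT H OR V) AND (K IMPLIES NOT R)) = True
      (Q IMPLIES R) AND (H IMPLIES V) = True
        Q IMPLIES R = True
        H IMPLIES V = True
      (NOT H OR V) AND (K IMPLIES NOT R) = True
        NOT H OR V = True
          NOT H = True
        K IMPLIES NOT R = True
          NOT R = True
    ((NOT K AND Q) IFF Q) IMPLIES NOT H = True
      (NOT K AND Q) IFF Q = True
        NOT K AND Q = False
          NOT K = False
      NOT H = True
  NOT ((V IMPLIES Q)) IMPLIES ((NOT R OR (NOT K IMPLIES K)) OR NOT (NOT Q)) = True
    NOT ((V IMPLIES Q)) = False
      V IMPLIES Q = True
    (NOT R OR (NOT K IMPLIES K)) OR NOT (NOT Q) = True
      NOT R OR (NOT K IMPLIES K) = True
        NOT R = True
        NOT K IMPLIES K = True
          NOT K = False
      NOT (NOT Q) = False
        NOT Q = True
Both conjuncts True, so the formula holds.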